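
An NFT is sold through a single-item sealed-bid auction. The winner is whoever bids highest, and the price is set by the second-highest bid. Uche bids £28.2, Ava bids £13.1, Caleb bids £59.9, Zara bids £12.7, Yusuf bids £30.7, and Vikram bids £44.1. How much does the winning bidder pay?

Ranking the bids: Caleb £59.9, then Vikram £44.1, then Yusuf £30.7, then Uche £28.2, then Ava £13.1, then Zara £12.7.
Caleb has the highest bid, so Caleb wins.
The second-highest bid is £44.1, so that is what Caleb pays.

£44.1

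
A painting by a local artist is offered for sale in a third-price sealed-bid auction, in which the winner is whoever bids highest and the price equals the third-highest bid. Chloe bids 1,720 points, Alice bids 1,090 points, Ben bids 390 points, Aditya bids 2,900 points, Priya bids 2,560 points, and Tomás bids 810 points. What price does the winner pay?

Ranking the bids: Aditya 2,900 points > Priya 2,560 points > Chloe 1,720 points > Alice 1,090 points > Tomás 810 points > Ben 390 points.
Aditya is the highest bidder, so Aditya wins.
Under the third-price rule, the price is the third-highest bid: 1,720 points.

The winner pays 1,720 points.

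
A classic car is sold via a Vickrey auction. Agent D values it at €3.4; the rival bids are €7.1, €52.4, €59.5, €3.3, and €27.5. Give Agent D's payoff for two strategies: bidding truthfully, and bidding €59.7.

The highest competing bid is €59.5.
Bidding truthfully at €3.4: the top bid is €59.5 (a rival), so Agent D loses. Payoff = €0.0.
Bidding €59.7: Agent D has the top bid, wins, and pays the second-highest bid €59.5. Payoff = €3.4 − €59.5 = -€56.1.
This is the dominant-strategy logic: truthful bidding weakly beats any alternative.

(a) €0.0  (b) -€56.1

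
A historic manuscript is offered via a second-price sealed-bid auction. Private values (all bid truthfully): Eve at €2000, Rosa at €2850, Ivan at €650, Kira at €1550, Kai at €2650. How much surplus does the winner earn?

Surplus = €200.

Bids in descending order: Rosa €2850, then Kai €2650, then Eve €2000, then Kira €1550, then Ivan €650.
Rosa wins with the top bid and pays the second-highest, €2650.
Surplus = €2850 − €2650 = €200.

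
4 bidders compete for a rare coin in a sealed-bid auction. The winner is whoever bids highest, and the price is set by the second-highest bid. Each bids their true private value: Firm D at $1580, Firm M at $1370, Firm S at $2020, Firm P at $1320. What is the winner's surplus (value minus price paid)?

Winner's surplus: $440.

Ranking the bids: Firm S $2020 > Firm D $1580 > Firm M $1370 > Firm P $1320.
Firm S wins with the top bid and pays the second-highest, $1580.
Surplus = $2020 − $1580 = $440.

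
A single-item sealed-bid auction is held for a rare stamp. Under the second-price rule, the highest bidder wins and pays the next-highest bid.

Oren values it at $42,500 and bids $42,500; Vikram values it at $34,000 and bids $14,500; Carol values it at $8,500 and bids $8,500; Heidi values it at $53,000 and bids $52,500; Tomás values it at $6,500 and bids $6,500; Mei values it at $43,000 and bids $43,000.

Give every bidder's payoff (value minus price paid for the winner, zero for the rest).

Payoffs: Oren $0, Vikram $0, Carol $0, Heidi $10,000, Tomás $0, Mei $0.

Sorted high to low: Heidi $52,500; Mei $43,000; Oren $42,500; Vikram $14,500; Carol $8,500; Tomás $6,500.
Heidi has the top bid and wins; the price is the second-highest bid, $43,000.
Heidi's payoff = $53,000 − $43,000 = $10,000. All other bidders lose, so their payoff is 0.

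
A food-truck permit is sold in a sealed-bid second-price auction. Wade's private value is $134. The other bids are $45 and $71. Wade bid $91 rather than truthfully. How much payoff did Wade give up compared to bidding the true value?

The highest competing bid is $71.
Bidding truthfully at $134: Wade has the top bid, wins, and pays the second-highest bid $71. Payoff = $134 − $71 = $63.
Bidding $91: Wade has the top bid, wins, and pays the second-highest bid $71. Payoff = $134 − $71 = $63.
Regret = truthful payoff − actual payoff = $63 − $63 = $0.
The bid only affects whether you win, not the price — here both bids land on the same side of the top rival bid, so the deviation is payoff-neutral.

Regret: $0.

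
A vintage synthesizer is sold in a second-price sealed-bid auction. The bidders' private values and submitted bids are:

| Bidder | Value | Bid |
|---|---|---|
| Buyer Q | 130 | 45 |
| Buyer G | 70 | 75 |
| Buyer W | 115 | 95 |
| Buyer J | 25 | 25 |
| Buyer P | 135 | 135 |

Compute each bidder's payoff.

Bids in descending order: Buyer P 135; Buyer W 95; Buyer G 75; Buyer Q 45; Buyer J 25.
Buyer P has the top bid and wins; the price is the second-highest bid, 95.
Buyer P's payoff = 135 − 95 = 40. All other bidders lose, so their payoff is 0.

Payoffs: Buyer Q 0, Buyer G 0, Buyer W 0, Buyer J 0, Buyer P 40.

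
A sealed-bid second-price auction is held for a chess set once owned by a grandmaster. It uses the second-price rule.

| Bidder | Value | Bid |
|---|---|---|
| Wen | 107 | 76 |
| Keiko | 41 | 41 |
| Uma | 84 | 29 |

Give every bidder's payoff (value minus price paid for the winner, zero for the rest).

Ordered from highest: Wen 76 > Keiko 41 > Uma 29.
Wen has the top bid and wins; the price is the second-highest bid, 41.
Wen's payoff = 107 − 41 = 66. All other bidders lose, so their payoff is 0.

Payoffs: Wen 66, Keiko 0, Uma 0.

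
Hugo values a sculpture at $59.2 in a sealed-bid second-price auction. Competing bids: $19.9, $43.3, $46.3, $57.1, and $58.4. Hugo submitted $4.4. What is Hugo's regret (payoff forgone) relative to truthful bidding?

The highest competing bid is $58.4.
Bidding truthfully at $59.2: Hugo has the top bid, wins, and pays the second-highest bid $58.4. Payoff = $59.2 − $58.4 = $0.8.
Bidding $4.4: the top bid is $58.4 (a rival), so Hugo loses. Payoff = $0.0.
Regret = truthful payoff − actual payoff = $0.8 − $0.0 = $0.8.
This is the dominant-strategy logic: truthful bidding weakly beats any alternative.

Regret: $0.8.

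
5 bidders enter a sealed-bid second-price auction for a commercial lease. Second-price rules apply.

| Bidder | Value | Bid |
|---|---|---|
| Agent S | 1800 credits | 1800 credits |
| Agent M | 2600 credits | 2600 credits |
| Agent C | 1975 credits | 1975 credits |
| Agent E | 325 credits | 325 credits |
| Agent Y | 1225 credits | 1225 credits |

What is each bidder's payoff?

Bids in descending order: Agent M 2600 credits > Agent C 1975 credits > Agent S 1800 credits > Agent Y 1225 credits > Agent E 325 credits.
Agent M has the top bid and wins; the price is the second-highest bid, 1975 credits.
Agent M's payoff = 2600 credits − 1975 credits = 625 credits. All other bidders lose, so their payoff is 0.

Payoffs: Agent S 0 credits, Agent M 625 credits, Agent C 0 credits, Agent E 0 credits, Agent Y 0 credits.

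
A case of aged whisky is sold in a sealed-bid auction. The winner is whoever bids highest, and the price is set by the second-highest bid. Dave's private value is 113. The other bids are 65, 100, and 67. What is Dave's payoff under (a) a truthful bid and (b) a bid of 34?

(a) 13  (b) 0

The highest competing bid is 100.
Bidding truthfully at 113: Dave has the top bid, wins, and pays the second-highest bid 100. Payoff = 113 − 100 = 13.
Bidding 34: the top bid is 100 (a rival), so Dave loses. Payoff = 0.
This is the dominant-strategy logic: truthful bidding weakly beats any alternative.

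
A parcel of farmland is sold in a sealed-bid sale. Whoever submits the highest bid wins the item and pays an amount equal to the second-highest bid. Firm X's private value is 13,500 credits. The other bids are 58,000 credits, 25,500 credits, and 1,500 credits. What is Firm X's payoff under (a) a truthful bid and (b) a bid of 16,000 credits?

(a) 0 credits  (b) 0 credits

The highest competing bid is 58,000 credits.
Bidding truthfully at 13,500 credits: the top bid is 58,000 credits (a rival), so Firm X loses. Payoff = 0 credits.
Bidding 16,000 credits: the top bid is 58,000 credits (a rival), so Firm X loses. Payoff = 0 credits.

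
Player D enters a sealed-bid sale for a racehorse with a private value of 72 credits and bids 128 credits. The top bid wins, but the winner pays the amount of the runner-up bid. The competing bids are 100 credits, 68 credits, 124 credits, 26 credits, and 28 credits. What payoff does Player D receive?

Highest competing bid: 124 credits.
Player D's bid 128 credits is the highest overall, so Player D wins and pays the second-highest bid, 124 credits.
Payoff = value − price = 72 credits − 124 credits = -52 credits.

Player D's payoff: -52 credits.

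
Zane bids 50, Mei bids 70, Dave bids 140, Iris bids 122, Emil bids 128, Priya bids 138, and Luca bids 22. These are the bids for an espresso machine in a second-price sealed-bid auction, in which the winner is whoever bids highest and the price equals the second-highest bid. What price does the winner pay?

Ranking the bids: Dave 140 > Priya 138 > Emil 128 > Iris 122 > Mei 70 > Zane 50 > Luca 22.
Dave is the highest bidder, so Dave wins.
Under the second-price rule, the price is the second-highest bid: 138.

138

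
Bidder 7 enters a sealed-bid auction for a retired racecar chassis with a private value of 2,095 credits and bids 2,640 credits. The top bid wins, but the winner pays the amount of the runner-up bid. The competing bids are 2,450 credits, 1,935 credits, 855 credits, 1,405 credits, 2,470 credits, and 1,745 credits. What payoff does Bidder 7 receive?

Highest competing bid: 2,470 credits.
Bidder 7's bid 2,640 credits is the highest overall, so Bidder 7 wins and pays the second-highest bid, 2,470 credits.
Payoff = value − price = 2,095 credits − 2,470 credits = -375 credits.
Overbidding won the item at a price above value — truthful bidding would have avoided this loss.

The bidder's payoff: -375 credits.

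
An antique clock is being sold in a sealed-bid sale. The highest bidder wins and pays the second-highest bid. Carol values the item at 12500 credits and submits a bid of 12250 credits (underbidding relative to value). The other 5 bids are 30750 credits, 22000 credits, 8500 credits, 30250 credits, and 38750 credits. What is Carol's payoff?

Highest competing bid: 38750 credits.
Carol's bid 12250 credits is not the highest, so Carol loses, pays nothing, and earns zero payoff.

Carol's payoff: 0 credits.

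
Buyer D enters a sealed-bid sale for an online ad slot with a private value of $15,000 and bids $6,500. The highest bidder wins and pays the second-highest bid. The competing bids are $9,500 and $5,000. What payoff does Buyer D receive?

Highest competing bid: $9,500.
Buyer D's bid $6,500 is not the highest, so Buyer D loses, pays nothing, and earns zero payoff.

Buyer D's payoff: $0.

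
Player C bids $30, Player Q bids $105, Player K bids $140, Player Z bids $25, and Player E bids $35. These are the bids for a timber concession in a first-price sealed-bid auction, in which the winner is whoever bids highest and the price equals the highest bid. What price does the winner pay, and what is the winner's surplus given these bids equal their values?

The winner pays $140 for a surplus of $0.

Ordered from highest: Player K $140, then Player Q $105, then Player E $35, then Player C $30, then Player Z $25.
Player K is the highest bidder, so Player K wins.
Under the first-price rule, the price is the highest bid: $140.
Surplus = $140 − $140 = $0.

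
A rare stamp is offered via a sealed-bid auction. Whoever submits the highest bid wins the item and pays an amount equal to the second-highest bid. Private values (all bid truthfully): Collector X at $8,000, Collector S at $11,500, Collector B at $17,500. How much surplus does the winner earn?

Surplus = $6,000.

Sorted high to low: Collector B $17,500; Collector S $11,500; Collector X $8,000.
Collector B wins with the top bid and pays the second-highest, $11,500.
Surplus = $17,500 − $11,500 = $6,000.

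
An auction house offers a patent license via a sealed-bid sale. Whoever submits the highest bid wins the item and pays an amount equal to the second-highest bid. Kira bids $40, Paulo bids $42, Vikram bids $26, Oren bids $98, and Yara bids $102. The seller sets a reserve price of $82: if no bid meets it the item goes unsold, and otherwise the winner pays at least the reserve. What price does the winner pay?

$98

Ordered from highest: Yara $102, then Oren $98, then Paulo $42, then Kira $40, then Vikram $26.
Yara has the highest bid, so Yara wins.
The second-highest bid is $98, which exceeds the reserve, so that sets the price.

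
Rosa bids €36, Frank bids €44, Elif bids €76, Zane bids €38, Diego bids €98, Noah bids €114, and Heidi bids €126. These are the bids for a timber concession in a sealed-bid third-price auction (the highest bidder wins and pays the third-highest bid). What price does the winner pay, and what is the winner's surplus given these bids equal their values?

Price €98; surplus €28.

Ranking the bids: Heidi €126 > Noah €114 > Diego €98 > Elif €76 > Frank €44 > Zane €38 > Rosa €36.
Heidi is the highest bidder, so Heidi wins.
Under the third-price rule, the price is the third-highest bid: €98.
Surplus = €126 − €98 = €28.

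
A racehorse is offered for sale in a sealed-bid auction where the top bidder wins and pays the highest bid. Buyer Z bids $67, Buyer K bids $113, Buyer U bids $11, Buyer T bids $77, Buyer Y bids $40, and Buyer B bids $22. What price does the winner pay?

The winner pays $113.

Bids in descending order: Buyer K $113, then Buyer T $77, then Buyer Z $67, then Buyer Y $40, then Buyer B $22, then Buyer U $11.
Buyer K is the highest bidder, so Buyer K wins.
Under the first-price rule, the price is the highest bid: $113.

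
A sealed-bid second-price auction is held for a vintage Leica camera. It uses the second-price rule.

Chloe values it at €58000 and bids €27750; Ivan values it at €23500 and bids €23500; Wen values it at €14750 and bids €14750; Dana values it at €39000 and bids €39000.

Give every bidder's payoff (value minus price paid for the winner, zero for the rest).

Ranking the bids: Dana €39000 > Chloe €27750 > Ivan €23500 > Wen €14750.
Dana has the top bid and wins; the price is the second-highest bid, €27750.
Dana's payoff = €39000 − €27750 = €11250. All other bidders lose, so their payoff is 0.

Chloe €0, Ivan €0, Wen €0, Dana €11250.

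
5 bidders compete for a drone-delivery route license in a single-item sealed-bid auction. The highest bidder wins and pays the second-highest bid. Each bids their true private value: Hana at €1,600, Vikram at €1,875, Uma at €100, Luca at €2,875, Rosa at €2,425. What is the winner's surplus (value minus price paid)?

Ordered from highest: Luca €2,875; Rosa €2,425; Vikram €1,875; Hana €1,600; Uma €100.
Luca wins with the top bid and pays the second-highest, €2,425.
Surplus = €2,875 − €2,425 = €450.

Surplus = €450.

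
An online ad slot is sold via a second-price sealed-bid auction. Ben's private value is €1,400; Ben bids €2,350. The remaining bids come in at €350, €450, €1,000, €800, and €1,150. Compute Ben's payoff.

Highest competing bid: €1,150.
Ben's bid €2,350 is the highest overall, so Ben wins and pays the second-highest bid, €1,150.
Payoff = value − price = €1,400 − €1,150 = €250.

€250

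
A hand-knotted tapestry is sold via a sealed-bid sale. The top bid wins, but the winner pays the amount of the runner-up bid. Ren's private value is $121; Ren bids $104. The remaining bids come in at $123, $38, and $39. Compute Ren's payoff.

Highest competing bid: $123.
Ren's bid $104 is not the highest, so Ren loses, pays nothing, and earns zero payoff.

$0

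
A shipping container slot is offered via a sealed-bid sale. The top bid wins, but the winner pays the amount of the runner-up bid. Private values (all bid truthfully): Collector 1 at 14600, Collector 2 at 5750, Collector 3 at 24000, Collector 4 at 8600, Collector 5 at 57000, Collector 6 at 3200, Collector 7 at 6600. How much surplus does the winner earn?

Ordered from highest: Collector 5 57000 > Collector 3 24000 > Collector 1 14600 > Collector 4 8600 > Collector 7 6600 > Collector 2 5750 > Collector 6 3200.
Collector 5 wins with the top bid and pays the second-highest, 24000.
Surplus = 57000 − 24000 = 33000.

Surplus = 33000.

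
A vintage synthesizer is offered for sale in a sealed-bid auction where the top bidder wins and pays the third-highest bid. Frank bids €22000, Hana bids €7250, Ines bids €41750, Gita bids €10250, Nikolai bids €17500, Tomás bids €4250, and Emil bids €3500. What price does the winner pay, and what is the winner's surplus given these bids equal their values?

Ranking the bids: Ines €41750, then Frank €22000, then Nikolai €17500, then Gita €10250, then Hana €7250, then Tomás €4250, then Emil €3500.
Ines is the highest bidder, so Ines wins.
Under the third-price rule, the price is the third-highest bid: €17500.
Surplus = €41750 − €17500 = €24250.

The winner pays €17500 for a surplus of €24250.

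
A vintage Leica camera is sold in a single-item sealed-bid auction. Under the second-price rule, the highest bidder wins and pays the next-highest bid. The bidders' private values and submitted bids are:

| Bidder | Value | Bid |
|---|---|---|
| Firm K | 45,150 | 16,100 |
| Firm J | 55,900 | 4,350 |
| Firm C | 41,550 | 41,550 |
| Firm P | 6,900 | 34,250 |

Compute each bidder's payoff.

Firm K 0, Firm J 0, Firm C 7,300, Firm P 0.

Ranking the bids: Firm C 41,550; Firm P 34,250; Firm K 16,100; Firm J 4,350.
Firm C has the top bid and wins; the price is the second-highest bid, 34,250.
Firm C's payoff = 41,550 − 34,250 = 7,300. All other bidders lose, so their payoff is 0.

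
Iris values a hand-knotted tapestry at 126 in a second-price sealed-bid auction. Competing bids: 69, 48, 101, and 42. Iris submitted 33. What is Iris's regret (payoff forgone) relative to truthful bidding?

Payoff forgone: 25.

The highest competing bid is 101.
Bidding truthfully at 126: Iris has the top bid, wins, and pays the second-highest bid 101. Payoff = 126 − 101 = 25.
Bidding 33: the top bid is 101 (a rival), so Iris loses. Payoff = 0.
Regret = truthful payoff − actual payoff = 25 − 0 = 25.
Deviating from a truthful bid can only lose payoff in a second-price auction — never gain.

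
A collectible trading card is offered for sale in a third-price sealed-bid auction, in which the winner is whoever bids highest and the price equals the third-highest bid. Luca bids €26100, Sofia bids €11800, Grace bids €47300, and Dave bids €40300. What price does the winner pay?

Sorted high to low: Grace €47300 > Dave €40300 > Luca €26100 > Sofia €11800.
Grace is the highest bidder, so Grace wins.
Under the third-price rule, the price is the third-highest bid: €26100.

The winner pays €26100.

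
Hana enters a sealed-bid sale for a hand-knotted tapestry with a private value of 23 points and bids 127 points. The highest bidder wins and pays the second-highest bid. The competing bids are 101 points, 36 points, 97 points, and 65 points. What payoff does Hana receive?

Highest competing bid: 101 points.
Hana's bid 127 points is the highest overall, so Hana wins and pays the second-highest bid, 101 points.
Payoff = value − price = 23 points − 101 points = -78 points.
Overbidding won the item at a price above value — truthful bidding would have avoided this loss.

-78 points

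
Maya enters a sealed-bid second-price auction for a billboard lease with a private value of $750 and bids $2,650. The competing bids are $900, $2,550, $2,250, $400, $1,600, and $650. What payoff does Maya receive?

-$1,800

Highest competing bid: $2,550.
Maya's bid $2,650 is the highest overall, so Maya wins and pays the second-highest bid, $2,550.
Payoff = value − price = $750 − $2,550 = -$1,800.
Overbidding won the item at a price above value — truthful bidding would have avoided this loss.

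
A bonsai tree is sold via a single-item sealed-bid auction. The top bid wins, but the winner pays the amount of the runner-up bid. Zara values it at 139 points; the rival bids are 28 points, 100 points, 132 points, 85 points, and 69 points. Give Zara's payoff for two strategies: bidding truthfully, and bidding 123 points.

(a) 7 points  (b) 0 points

The highest competing bid is 132 points.
Bidding truthfully at 139 points: Zara has the top bid, wins, and pays the second-highest bid 132 points. Payoff = 139 points − 132 points = 7 points.
Bidding 123 points: the top bid is 132 points (a rival), so Zara loses. Payoff = 0 points.
This is the dominant-strategy logic: truthful bidding weakly beats any alternative.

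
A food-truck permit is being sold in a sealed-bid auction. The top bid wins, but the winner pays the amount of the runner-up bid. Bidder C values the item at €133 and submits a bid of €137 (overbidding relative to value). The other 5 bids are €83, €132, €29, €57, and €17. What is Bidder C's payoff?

€1

Highest competing bid: €132.
Bidder C's bid €137 is the highest overall, so Bidder C wins and pays the second-highest bid, €132.
Payoff = value − price = €133 − €132 = €1.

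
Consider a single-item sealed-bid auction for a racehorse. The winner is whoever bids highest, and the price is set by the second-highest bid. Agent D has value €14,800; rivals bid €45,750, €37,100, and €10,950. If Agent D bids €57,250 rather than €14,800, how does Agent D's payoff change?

Change in payoff: -€30,950.

The highest competing bid is €45,750.
Bidding truthfully at €14,800: the top bid is €45,750 (a rival), so Agent D loses. Payoff = €0.
Bidding €57,250: Agent D has the top bid, wins, and pays the second-highest bid €45,750. Payoff = €14,800 − €45,750 = -€30,950.
Change = -€30,950 − €0 = -€30,950.
Deviating from a truthful bid can only lose payoff in a second-price auction — never gain.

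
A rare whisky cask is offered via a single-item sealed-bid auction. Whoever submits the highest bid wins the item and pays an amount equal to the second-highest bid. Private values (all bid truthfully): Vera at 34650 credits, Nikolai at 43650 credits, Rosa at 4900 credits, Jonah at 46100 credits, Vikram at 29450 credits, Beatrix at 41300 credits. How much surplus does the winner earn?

Surplus = 2450 credits.

Ordered from highest: Jonah 46100 credits; Nikolai 43650 credits; Beatrix 41300 credits; Vera 34650 credits; Vikram 29450 credits; Rosa 4900 credits.
Jonah wins with the top bid and pays the second-highest, 43650 credits.
Surplus = 46100 credits − 43650 credits = 2450 credits.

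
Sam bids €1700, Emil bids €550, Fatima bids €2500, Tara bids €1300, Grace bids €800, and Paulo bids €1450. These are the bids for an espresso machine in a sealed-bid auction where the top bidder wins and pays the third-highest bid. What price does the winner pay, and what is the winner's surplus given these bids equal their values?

Sorted high to low: Fatima €2500, then Sam €1700, then Paulo €1450, then Tara €1300, then Grace €800, then Emil €550.
Fatima is the highest bidder, so Fatima wins.
Under the third-price rule, the price is the third-highest bid: €1450.
Surplus = €2500 − €1450 = €1050.

The winner pays €1450 for a surplus of €1050.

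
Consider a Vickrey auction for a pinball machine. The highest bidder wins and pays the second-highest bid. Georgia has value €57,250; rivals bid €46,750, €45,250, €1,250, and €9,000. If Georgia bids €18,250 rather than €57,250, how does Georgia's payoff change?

The highest competing bid is €46,750.
Bidding truthfully at €57,250: Georgia has the top bid, wins, and pays the second-highest bid €46,750. Payoff = €57,250 − €46,750 = €10,500.
Bidding €18,250: the top bid is €46,750 (a rival), so Georgia loses. Payoff = €0.
Change = €0 − €10,500 = -€10,500.
This is the dominant-strategy logic: truthful bidding weakly beats any alternative.

Change in payoff: -€10,500.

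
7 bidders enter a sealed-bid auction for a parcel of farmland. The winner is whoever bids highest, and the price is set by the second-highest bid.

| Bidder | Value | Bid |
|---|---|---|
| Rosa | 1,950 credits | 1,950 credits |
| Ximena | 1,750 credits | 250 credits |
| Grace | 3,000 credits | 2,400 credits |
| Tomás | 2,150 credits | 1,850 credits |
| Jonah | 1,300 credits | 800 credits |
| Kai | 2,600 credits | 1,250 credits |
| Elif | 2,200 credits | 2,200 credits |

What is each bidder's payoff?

Sorted high to low: Grace 2,400 credits > Elif 2,200 credits > Rosa 1,950 credits > Tomás 1,850 credits > Kai 1,250 credits > Jonah 800 credits > Ximena 250 credits.
Grace has the top bid and wins; the price is the second-highest bid, 2,200 credits.
Grace's payoff = 3,000 credits − 2,200 credits = 800 credits. All other bidders lose, so their payoff is 0.

Payoffs: Rosa 0 credits, Ximena 0 credits, Grace 800 credits, Tomás 0 credits, Jonah 0 credits, Kai 0 credits, Elif 0 credits.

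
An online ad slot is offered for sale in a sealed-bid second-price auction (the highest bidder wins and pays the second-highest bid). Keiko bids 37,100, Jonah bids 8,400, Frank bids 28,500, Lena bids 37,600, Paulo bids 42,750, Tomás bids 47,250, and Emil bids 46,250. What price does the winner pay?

The winner pays 46,250.

Sorted high to low: Tomás 47,250; Emil 46,250; Paulo 42,750; Lena 37,600; Keiko 37,100; Frank 28,500; Jonah 8,400.
Tomás is the highest bidder, so Tomás wins.
Under the second-price rule, the price is the second-highest bid: 46,250.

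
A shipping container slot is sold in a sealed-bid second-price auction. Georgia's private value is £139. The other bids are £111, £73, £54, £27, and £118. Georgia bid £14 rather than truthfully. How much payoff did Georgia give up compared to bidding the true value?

Regret: £21.

The highest competing bid is £118.
Bidding truthfully at £139: Georgia has the top bid, wins, and pays the second-highest bid £118. Payoff = £139 − £118 = £21.
Bidding £14: the top bid is £118 (a rival), so Georgia loses. Payoff = £0.
Regret = truthful payoff − actual payoff = £21 − £0 = £21.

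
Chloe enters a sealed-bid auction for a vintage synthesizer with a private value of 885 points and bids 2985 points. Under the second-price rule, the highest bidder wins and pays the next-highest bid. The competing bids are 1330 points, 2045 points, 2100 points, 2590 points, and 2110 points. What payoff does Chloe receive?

Highest competing bid: 2590 points.
Chloe's bid 2985 points is the highest overall, so Chloe wins and pays the second-highest bid, 2590 points.
Payoff = value − price = 885 points − 2590 points = -1705 points.
Overbidding won the item at a price above value — truthful bidding would have avoided this loss.

Payoff = -1705 points.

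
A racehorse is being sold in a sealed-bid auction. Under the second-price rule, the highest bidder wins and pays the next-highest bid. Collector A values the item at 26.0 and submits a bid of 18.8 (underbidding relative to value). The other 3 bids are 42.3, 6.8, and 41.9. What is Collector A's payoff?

Highest competing bid: 42.3.
Collector A's bid 18.8 is not the highest, so Collector A loses, pays nothing, and earns zero payoff.

0.0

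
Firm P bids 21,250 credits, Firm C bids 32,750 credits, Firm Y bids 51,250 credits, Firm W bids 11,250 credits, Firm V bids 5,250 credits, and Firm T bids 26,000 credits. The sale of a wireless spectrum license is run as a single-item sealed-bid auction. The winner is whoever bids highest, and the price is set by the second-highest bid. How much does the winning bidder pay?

Ordered from highest: Firm Y 51,250 credits; Firm C 32,750 credits; Firm T 26,000 credits; Firm P 21,250 credits; Firm W 11,250 credits; Firm V 5,250 credits.
Firm Y has the highest bid, so Firm Y wins.
The second-highest bid is 32,750 credits, so that is what Firm Y pays.

Price paid: 32,750 credits.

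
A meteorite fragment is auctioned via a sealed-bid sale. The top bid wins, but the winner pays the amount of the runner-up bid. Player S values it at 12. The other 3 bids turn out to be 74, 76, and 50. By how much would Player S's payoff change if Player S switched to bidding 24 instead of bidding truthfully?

The highest competing bid is 76.
Bidding truthfully at 12: the top bid is 76 (a rival), so Player S loses. Payoff = 0.
Bidding 24: the top bid is 76 (a rival), so Player S loses. Payoff = 0.
Change = 0 − 0 = 0.

0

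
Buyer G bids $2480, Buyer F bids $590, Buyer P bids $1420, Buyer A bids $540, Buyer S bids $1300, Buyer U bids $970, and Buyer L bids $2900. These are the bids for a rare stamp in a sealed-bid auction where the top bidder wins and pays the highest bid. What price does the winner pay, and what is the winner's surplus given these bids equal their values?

Price $2900; surplus $0.

Ranking the bids: Buyer L $2900 > Buyer G $2480 > Buyer P $1420 > Buyer S $1300 > Buyer U $970 > Buyer F $590 > Buyer A $540.
Buyer L is the highest bidder, so Buyer L wins.
Under the first-price rule, the price is the highest bid: $2900.
Surplus = $2900 − $2900 = $0.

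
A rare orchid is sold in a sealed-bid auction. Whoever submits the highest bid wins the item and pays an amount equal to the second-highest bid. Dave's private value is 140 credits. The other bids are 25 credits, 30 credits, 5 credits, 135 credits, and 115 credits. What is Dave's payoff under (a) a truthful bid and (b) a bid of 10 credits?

The highest competing bid is 135 credits.
Bidding truthfully at 140 credits: Dave has the top bid, wins, and pays the second-highest bid 135 credits. Payoff = 140 credits − 135 credits = 5 credits.
Bidding 10 credits: the top bid is 135 credits (a rival), so Dave loses. Payoff = 0 credits.
This is the dominant-strategy logic: truthful bidding weakly beats any alternative.

Truthful: 5 credits; alternative: 0 credits.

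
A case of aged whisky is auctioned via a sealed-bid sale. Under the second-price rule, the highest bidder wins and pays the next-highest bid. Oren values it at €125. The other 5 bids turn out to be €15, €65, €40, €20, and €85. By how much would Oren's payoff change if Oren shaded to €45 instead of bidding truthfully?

-€40

The highest competing bid is €85.
Bidding truthfully at €125: Oren has the top bid, wins, and pays the second-highest bid €85. Payoff = €125 − €85 = €40.
Bidding €45: the top bid is €85 (a rival), so Oren loses. Payoff = €0.
Change = €0 − €40 = -€40.
Deviating from a truthful bid can only lose payoff in a second-price auction — never gain.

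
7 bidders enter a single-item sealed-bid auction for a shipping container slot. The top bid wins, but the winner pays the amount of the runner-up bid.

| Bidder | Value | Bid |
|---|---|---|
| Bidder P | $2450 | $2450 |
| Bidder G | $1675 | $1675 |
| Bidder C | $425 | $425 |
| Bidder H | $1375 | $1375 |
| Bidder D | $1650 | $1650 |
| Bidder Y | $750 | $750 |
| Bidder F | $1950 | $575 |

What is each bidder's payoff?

Ranking the bids: Bidder P $2450, then Bidder G $1675, then Bidder D $1650, then Bidder H $1375, then Bidder Y $750, then Bidder F $575, then Bidder C $425.
Bidder P has the top bid and wins; the price is the second-highest bid, $1675.
Bidder P's payoff = $2450 − $1675 = $775. All other bidders lose, so their payoff is 0.

Payoffs: Bidder P $775, Bidder G $0, Bidder C $0, Bidder H $0, Bidder D $0, Bidder Y $0, Bidder F $0.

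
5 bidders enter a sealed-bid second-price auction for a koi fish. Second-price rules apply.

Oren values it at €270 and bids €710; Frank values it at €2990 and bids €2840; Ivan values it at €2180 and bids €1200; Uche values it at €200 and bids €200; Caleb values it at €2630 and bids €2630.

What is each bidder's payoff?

Ranking the bids: Frank €2840, then Caleb €2630, then Ivan €1200, then Oren €710, then Uche €200.
Frank has the top bid and wins; the price is the second-highest bid, €2630.
Frank's payoff = €2990 − €2630 = €360. All other bidders lose, so their payoff is 0.

Payoffs: Oren €0, Frank €360, Ivan €0, Uche €0, Caleb €0.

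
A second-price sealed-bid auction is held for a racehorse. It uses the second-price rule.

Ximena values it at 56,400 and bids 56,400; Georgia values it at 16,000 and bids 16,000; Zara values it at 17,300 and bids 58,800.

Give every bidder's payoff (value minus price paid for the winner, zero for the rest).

Ximena 0, Georgia 0, Zara -39,100.

Ranking the bids: Zara 58,800, then Ximena 56,400, then Georgia 16,000.
Zara has the top bid and wins; the price is the second-highest bid, 56,400.
Zara's payoff = 17,300 − 56,400 = -39,100. All other bidders lose, so their payoff is 0.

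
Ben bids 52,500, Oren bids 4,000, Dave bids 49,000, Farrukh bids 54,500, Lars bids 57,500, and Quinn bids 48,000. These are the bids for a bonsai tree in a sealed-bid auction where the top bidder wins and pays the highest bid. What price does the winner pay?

The winner pays 57,500.

Sorted high to low: Lars 57,500, then Farrukh 54,500, then Ben 52,500, then Dave 49,000, then Quinn 48,000, then Oren 4,000.
Lars is the highest bidder, so Lars wins.
Under the first-price rule, the price is the highest bid: 57,500.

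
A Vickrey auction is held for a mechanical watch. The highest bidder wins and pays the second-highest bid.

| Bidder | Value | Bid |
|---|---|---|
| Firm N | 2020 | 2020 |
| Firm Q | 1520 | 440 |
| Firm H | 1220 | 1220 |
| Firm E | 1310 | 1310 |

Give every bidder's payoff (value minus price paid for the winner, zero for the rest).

Bids in descending order: Firm N 2020 > Firm E 1310 > Firm H 1220 > Firm Q 440.
Firm N has the top bid and wins; the price is the second-highest bid, 1310.
Firm N's payoff = 2020 − 1310 = 710. All other bidders lose, so their payoff is 0.

Payoffs: Firm N 710, Firm Q 0, Firm H 0, Firm E 0.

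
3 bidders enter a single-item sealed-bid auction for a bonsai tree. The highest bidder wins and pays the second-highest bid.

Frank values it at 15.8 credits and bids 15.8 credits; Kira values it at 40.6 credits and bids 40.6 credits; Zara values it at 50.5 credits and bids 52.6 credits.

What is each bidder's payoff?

Frank 0.0 credits, Kira 0.0 credits, Zara 9.9 credits.

Sorted high to low: Zara 52.6 credits, then Kira 40.6 credits, then Frank 15.8 credits.
Zara has the top bid and wins; the price is the second-highest bid, 40.6 credits.
Zara's payoff = 50.5 credits − 40.6 credits = 9.9 credits. All other bidders lose, so their payoff is 0.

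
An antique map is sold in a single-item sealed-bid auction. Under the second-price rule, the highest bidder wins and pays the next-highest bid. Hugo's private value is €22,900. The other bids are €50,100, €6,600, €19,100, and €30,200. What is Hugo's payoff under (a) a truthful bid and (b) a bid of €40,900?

The highest competing bid is €50,100.
Bidding truthfully at €22,900: the top bid is €50,100 (a rival), so Hugo loses. Payoff = €0.
Bidding €40,900: the top bid is €50,100 (a rival), so Hugo loses. Payoff = €0.
The bid only affects whether you win, not the price — here both bids land on the same side of the top rival bid, so the deviation is payoff-neutral.

Truthful: €0; alternative: €0.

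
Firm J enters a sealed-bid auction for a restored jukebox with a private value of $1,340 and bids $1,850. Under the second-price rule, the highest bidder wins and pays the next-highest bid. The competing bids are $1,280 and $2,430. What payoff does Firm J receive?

Highest competing bid: $2,430.
Firm J's bid $1,850 is not the highest, so Firm J loses, pays nothing, and earns zero payoff.

$0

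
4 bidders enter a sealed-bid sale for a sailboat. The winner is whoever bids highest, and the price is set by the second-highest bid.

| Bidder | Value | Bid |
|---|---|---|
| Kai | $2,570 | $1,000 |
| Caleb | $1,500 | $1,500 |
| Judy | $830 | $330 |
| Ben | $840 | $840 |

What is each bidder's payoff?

Bids in descending order: Caleb $1,500, then Kai $1,000, then Ben $840, then Judy $330.
Caleb has the top bid and wins; the price is the second-highest bid, $1,000.
Caleb's payoff = $1,500 − $1,000 = $500. All other bidders lose, so their payoff is 0.

Kai $0, Caleb $500, Judy $0, Ben $0.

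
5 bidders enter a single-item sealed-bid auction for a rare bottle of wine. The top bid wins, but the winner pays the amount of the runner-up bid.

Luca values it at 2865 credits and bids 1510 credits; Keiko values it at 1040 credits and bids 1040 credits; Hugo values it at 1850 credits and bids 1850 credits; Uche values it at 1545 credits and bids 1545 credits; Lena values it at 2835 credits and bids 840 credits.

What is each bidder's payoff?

Luca 0 credits, Keiko 0 credits, Hugo 305 credits, Uche 0 credits, Lena 0 credits.

Ordered from highest: Hugo 1850 credits, then Uche 1545 credits, then Luca 1510 credits, then Keiko 1040 credits, then Lena 840 credits.
Hugo has the top bid and wins; the price is the second-highest bid, 1545 credits.
Hugo's payoff = 1850 credits − 1545 credits = 305 credits. All other bidders lose, so their payoff is 0.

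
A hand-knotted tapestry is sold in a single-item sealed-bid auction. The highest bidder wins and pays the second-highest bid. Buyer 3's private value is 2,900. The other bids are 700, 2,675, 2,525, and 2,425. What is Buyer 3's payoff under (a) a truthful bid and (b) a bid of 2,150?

The highest competing bid is 2,675.
Bidding truthfully at 2,900: Buyer 3 has the top bid, wins, and pays the second-highest bid 2,675. Payoff = 2,900 − 2,675 = 225.
Bidding 2,150: the top bid is 2,675 (a rival), so Buyer 3 loses. Payoff = 0.

Truthful: 225; alternative: 0.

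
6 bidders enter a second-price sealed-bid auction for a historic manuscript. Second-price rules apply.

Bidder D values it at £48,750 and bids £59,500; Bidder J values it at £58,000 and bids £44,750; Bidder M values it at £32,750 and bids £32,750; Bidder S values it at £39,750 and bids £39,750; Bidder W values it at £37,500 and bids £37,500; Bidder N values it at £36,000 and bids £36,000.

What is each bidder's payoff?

Payoffs: Bidder D £4,000, Bidder J £0, Bidder M £0, Bidder S £0, Bidder W £0, Bidder N £0.

Bids in descending order: Bidder D £59,500, then Bidder J £44,750, then Bidder S £39,750, then Bidder W £37,500, then Bidder N £36,000, then Bidder M £32,750.
Bidder D has the top bid and wins; the price is the second-highest bid, £44,750.
Bidder D's payoff = £48,750 − £44,750 = £4,000. All other bidders lose, so their payoff is 0.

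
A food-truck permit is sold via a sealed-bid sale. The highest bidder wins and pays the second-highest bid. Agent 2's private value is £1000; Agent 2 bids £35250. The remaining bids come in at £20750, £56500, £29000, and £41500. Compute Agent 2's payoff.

The bidder's payoff: £0.

Highest competing bid: £56500.
Agent 2's bid £35250 is not the highest, so Agent 2 loses, pays nothing, and earns zero payoff.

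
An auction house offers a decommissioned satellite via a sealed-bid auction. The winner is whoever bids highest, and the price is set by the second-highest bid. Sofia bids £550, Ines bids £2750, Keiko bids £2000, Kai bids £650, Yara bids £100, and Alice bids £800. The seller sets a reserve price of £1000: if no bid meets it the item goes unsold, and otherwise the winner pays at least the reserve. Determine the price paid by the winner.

Sorted high to low: Ines £2750; Keiko £2000; Alice £800; Kai £650; Sofia £550; Yara £100.
Ines has the highest bid, so Ines wins.
The second-highest bid is £2000, which exceeds the reserve, so that sets the price.

£2000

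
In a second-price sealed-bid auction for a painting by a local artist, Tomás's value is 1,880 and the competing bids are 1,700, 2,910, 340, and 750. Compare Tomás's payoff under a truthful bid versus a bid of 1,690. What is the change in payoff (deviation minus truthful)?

The highest competing bid is 2,910.
Bidding truthfully at 1,880: the top bid is 2,910 (a rival), so Tomás loses. Payoff = 0.
Bidding 1,690: the top bid is 2,910 (a rival), so Tomás loses. Payoff = 0.
Change = 0 − 0 = 0.
The bid only affects whether you win, not the price — here both bids land on the same side of the top rival bid, so the deviation is payoff-neutral.

Payoff change: 0.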